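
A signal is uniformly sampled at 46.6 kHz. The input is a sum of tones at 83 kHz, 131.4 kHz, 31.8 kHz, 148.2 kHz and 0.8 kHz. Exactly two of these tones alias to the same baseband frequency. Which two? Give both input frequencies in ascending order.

fs/2 = 23.3 kHz.
83 kHz mod fs = 36.4 kHz.
36.4 kHz > fs/2 = 23.3 kHz, folds to fs − 36.4 kHz = 10.2 kHz.
131.4 kHz mod fs = 38.2 kHz.
38.2 kHz > fs/2 = 23.3 kHz, folds to fs − 38.2 kHz = 8.4 kHz.
31.8 kHz > fs/2 = 23.3 kHz, folds to fs − 31.8 kHz = 14.8 kHz.
148.2 kHz mod fs = 8.4 kHz.
8.4 kHz ≤ fs/2 = 23.3 kHz, appears at 8.4 kHz.
0.8 kHz ≤ fs/2 = 23.3 kHz, passes unchanged.
131.4 kHz and 148.2 kHz both map to 8.4 kHz.

131.4 kHz, 148.2 kHz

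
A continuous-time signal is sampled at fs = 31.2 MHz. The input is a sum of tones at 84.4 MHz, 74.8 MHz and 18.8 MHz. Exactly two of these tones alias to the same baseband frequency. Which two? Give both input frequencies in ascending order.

fs/2 = 15.6 MHz.
84.4 MHz mod fs = 22 MHz.
22 MHz > fs/2 = 15.6 MHz, folds to fs − 22 MHz = 9.2 MHz.
74.8 MHz mod fs = 12.4 MHz.
12.4 MHz ≤ fs/2 = 15.6 MHz, appears at 12.4 MHz.
18.8 MHz > fs/2 = 15.6 MHz, folds to fs − 18.8 MHz = 12.4 MHz.
18.8 MHz and 74.8 MHz both map to 12.4 MHz.

18.8 MHz, 74.8 MHz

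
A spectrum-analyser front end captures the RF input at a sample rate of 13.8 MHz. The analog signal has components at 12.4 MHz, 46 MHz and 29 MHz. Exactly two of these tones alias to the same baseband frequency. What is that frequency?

fs/2 = 6.9 MHz.
12.4 MHz > fs/2 = 6.9 MHz, folds to fs − 12.4 MHz = 1.4 MHz.
46 MHz mod fs = 4.6 MHz.
4.6 MHz ≤ fs/2 = 6.9 MHz, appears at 4.6 MHz.
29 MHz mod fs = 1.4 MHz.
1.4 MHz ≤ fs/2 = 6.9 MHz, appears at 1.4 MHz.
12.4 MHz and 29 MHz both map to 1.4 MHz.

1.4 MHz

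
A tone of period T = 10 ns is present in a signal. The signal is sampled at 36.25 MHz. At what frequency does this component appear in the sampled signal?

T = 10 ns → f = 1/T = 100 MHz.
100 MHz mod fs = 27.5 MHz.
27.5 MHz > fs/2 = 18.125 MHz, folds to fs − 27.5 MHz = 8.75 MHz.

8.75 MHz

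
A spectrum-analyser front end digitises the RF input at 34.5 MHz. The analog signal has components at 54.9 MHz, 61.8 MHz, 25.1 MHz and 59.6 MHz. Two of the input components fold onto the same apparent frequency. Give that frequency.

9.4 MHz

fs/2 = 17.25 MHz.
54.9 MHz mod fs = 20.4 MHz.
20.4 MHz > fs/2 = 17.25 MHz, folds to fs − 20.4 MHz = 14.1 MHz.
61.8 MHz mod fs = 27.3 MHz.
27.3 MHz > fs/2 = 17.25 MHz, folds to fs − 27.3 MHz = 7.2 MHz.
25.1 MHz > fs/2 = 17.25 MHz, folds to fs − 25.1 MHz = 9.4 MHz.
59.6 MHz mod fs = 25.1 MHz.
25.1 MHz > fs/2 = 17.25 MHz, folds to fs − 25.1 MHz = 9.4 MHz.
25.1 MHz and 59.6 MHz both map to 9.4 MHz.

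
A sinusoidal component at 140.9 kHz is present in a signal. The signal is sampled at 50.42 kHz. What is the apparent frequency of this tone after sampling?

10.36 kHz

140.9 kHz mod fs = 40.06 kHz.
40.06 kHz > fs/2 = 25.21 kHz, folds to fs − 40.06 kHz = 10.36 kHz.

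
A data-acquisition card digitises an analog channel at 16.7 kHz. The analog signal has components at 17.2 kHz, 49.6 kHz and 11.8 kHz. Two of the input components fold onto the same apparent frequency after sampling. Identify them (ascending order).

17.2 kHz, 49.6 kHz

fs/2 = 8.35 kHz.
17.2 kHz mod fs = 0.5 kHz.
0.5 kHz ≤ fs/2 = 8.35 kHz, appears at 0.5 kHz.
49.6 kHz mod fs = 16.2 kHz.
16.2 kHz > fs/2 = 8.35 kHz, folds to fs − 16.2 kHz = 0.5 kHz.
11.8 kHz > fs/2 = 8.35 kHz, folds to fs − 11.8 kHz = 4.9 kHz.
17.2 kHz and 49.6 kHz both map to 0.5 kHz.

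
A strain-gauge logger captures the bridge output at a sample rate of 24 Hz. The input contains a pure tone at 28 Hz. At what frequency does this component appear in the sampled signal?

4 Hz

28 Hz mod fs = 4 Hz.
4 Hz ≤ fs/2 = 12 Hz, appears at 4 Hz.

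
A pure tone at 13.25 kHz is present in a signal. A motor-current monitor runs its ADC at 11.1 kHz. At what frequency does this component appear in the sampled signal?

2.15 kHz

13.25 kHz mod fs = 2.15 kHz.
2.15 kHz ≤ fs/2 = 5.55 kHz, appears at 2.15 kHz.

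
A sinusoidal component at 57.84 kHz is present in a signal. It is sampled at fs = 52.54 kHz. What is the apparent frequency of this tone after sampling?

57.84 kHz mod fs = 5.3 kHz.
5.3 kHz ≤ fs/2 = 26.27 kHz, appears at 5.3 kHz.

5.3 kHz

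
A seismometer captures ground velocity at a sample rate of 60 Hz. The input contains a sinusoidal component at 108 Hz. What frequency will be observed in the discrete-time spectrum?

12 Hz

108 Hz mod fs = 48 Hz.
48 Hz > fs/2 = 30 Hz, folds to fs − 48 Hz = 12 Hz.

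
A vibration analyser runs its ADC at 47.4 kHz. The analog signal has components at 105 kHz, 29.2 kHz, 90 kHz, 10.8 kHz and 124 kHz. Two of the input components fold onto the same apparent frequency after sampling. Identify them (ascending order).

fs/2 = 23.7 kHz.
105 kHz mod fs = 10.2 kHz.
10.2 kHz ≤ fs/2 = 23.7 kHz, appears at 10.2 kHz.
29.2 kHz > fs/2 = 23.7 kHz, folds to fs − 29.2 kHz = 18.2 kHz.
90 kHz mod fs = 42.6 kHz.
42.6 kHz > fs/2 = 23.7 kHz, folds to fs − 42.6 kHz = 4.8 kHz.
10.8 kHz ≤ fs/2 = 23.7 kHz, passes unchanged.
124 kHz mod fs = 29.2 kHz.
29.2 kHz > fs/2 = 23.7 kHz, folds to fs − 29.2 kHz = 18.2 kHz.
29.2 kHz and 124 kHz both map to 18.2 kHz.

29.2 kHz, 124 kHz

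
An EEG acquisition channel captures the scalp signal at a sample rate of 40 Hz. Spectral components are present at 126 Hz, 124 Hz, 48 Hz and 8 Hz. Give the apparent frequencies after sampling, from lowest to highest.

4 Hz, 6 Hz, 8 Hz

fs/2 = 20 Hz.
126 Hz mod fs = 6 Hz.
6 Hz ≤ fs/2 = 20 Hz, appears at 6 Hz.
124 Hz mod fs = 4 Hz.
4 Hz ≤ fs/2 = 20 Hz, appears at 4 Hz.
48 Hz mod fs = 8 Hz.
8 Hz ≤ fs/2 = 20 Hz, appears at 8 Hz.
8 Hz ≤ fs/2 = 20 Hz, passes unchanged.
Distinct values: {4 Hz, 6 Hz, 8 Hz}.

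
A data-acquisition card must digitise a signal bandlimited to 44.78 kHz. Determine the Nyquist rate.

89.56 kHz

Nyquist rate = 2 × 44.78 kHz = 89.56 kHz.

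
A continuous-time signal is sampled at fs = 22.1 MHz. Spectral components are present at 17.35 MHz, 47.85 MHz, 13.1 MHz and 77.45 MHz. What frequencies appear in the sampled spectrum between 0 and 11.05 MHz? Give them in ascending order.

fs/2 = 11.05 MHz.
17.35 MHz > fs/2 = 11.05 MHz, folds to fs − 17.35 MHz = 4.75 MHz.
47.85 MHz mod fs = 3.65 MHz.
3.65 MHz ≤ fs/2 = 11.05 MHz, appears at 3.65 MHz.
13.1 MHz > fs/2 = 11.05 MHz, folds to fs − 13.1 MHz = 9 MHz.
77.45 MHz mod fs = 11.15 MHz.
11.15 MHz > fs/2 = 11.05 MHz, folds to fs − 11.15 MHz = 10.95 MHz.
Distinct values: {3.65 MHz, 4.75 MHz, 9 MHz, 10.95 MHz}.

3.65 MHz, 4.75 MHz, 9 MHz, 10.95 MHz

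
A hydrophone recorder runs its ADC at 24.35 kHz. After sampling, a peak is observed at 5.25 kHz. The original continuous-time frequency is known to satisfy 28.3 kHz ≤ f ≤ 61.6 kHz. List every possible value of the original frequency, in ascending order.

Frequencies that alias to 5.25 kHz are k·fs ± 5.25 kHz for integer k ≥ 0.
k=0: 5.25 kHz.
k=1: 19.1 kHz, 29.6 kHz.
k=2: 43.45 kHz, 53.95 kHz.
k=3: 67.8 kHz, 78.3 kHz.
Within [28.3 kHz, 61.6 kHz]: 29.6 kHz, 43.45 kHz, 53.95 kHz.

29.6 kHz, 43.45 kHz, 53.95 kHz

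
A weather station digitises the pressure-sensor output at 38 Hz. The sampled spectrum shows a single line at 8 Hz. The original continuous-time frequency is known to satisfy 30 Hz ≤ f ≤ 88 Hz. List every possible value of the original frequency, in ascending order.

30 Hz, 46 Hz, 68 Hz, 84 Hz

Frequencies that alias to 8 Hz are k·fs ± 8 Hz for integer k ≥ 0.
k=0: 8 Hz.
k=1: 30 Hz, 46 Hz.
k=2: 68 Hz, 84 Hz.
k=3: 106 Hz, 122 Hz.
Within [30 Hz, 88 Hz]: 30 Hz, 46 Hz, 68 Hz, 84 Hz.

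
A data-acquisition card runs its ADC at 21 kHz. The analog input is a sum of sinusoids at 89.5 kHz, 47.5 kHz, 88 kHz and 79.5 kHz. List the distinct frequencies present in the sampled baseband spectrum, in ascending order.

4 kHz, 4.5 kHz, 5.5 kHz

fs/2 = 10.5 kHz.
89.5 kHz mod fs = 5.5 kHz.
5.5 kHz ≤ fs/2 = 10.5 kHz, appears at 5.5 kHz.
47.5 kHz mod fs = 5.5 kHz.
5.5 kHz ≤ fs/2 = 10.5 kHz, appears at 5.5 kHz.
88 kHz mod fs = 4 kHz.
4 kHz ≤ fs/2 = 10.5 kHz, appears at 4 kHz.
79.5 kHz mod fs = 16.5 kHz.
16.5 kHz > fs/2 = 10.5 kHz, folds to fs − 16.5 kHz = 4.5 kHz.
Distinct values: {4 kHz, 4.5 kHz, 5.5 kHz}.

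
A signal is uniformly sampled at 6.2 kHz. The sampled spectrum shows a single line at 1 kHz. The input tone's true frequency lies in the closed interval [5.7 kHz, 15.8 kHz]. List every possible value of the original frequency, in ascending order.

Frequencies that alias to 1 kHz are k·fs ± 1 kHz for integer k ≥ 0.
k=0: 1 kHz.
k=1: 5.2 kHz, 7.2 kHz.
k=2: 11.4 kHz, 13.4 kHz.
k=3: 17.6 kHz, 19.6 kHz.
Within [5.7 kHz, 15.8 kHz]: 7.2 kHz, 11.4 kHz, 13.4 kHz.

7.2 kHz, 11.4 kHz, 13.4 kHz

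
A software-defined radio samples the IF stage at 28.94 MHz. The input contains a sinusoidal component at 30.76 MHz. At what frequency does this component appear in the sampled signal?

1.82 MHz

30.76 MHz mod fs = 1.82 MHz.
1.82 MHz ≤ fs/2 = 14.47 MHz, appears at 1.82 MHz.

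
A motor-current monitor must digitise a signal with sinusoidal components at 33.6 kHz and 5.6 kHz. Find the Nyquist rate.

Highest-frequency component: 33.6 kHz.
Nyquist rate = 2 × 33.6 kHz = 67.2 kHz.

67.2 kHz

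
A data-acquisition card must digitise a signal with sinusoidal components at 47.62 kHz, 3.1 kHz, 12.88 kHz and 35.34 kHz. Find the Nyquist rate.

Highest-frequency component: 47.62 kHz.
Nyquist rate = 2 × 47.62 kHz = 95.24 kHz.

95.24 kHz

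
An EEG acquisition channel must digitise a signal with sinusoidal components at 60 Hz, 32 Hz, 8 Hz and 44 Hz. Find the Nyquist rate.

Highest-frequency component: 60 Hz.
Nyquist rate = 2 × 60 Hz = 120 Hz.

120 Hz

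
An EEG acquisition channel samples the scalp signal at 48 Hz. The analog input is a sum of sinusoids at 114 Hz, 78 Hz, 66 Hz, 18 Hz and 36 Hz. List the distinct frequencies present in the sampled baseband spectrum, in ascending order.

fs/2 = 24 Hz.
114 Hz mod fs = 18 Hz.
18 Hz ≤ fs/2 = 24 Hz, appears at 18 Hz.
78 Hz mod fs = 30 Hz.
30 Hz > fs/2 = 24 Hz, folds to fs − 30 Hz = 18 Hz.
66 Hz mod fs = 18 Hz.
18 Hz ≤ fs/2 = 24 Hz, appears at 18 Hz.
18 Hz ≤ fs/2 = 24 Hz, passes unchanged.
36 Hz > fs/2 = 24 Hz, folds to fs − 36 Hz = 12 Hz.
Distinct values: {12 Hz, 18 Hz}.

12 Hz, 18 Hz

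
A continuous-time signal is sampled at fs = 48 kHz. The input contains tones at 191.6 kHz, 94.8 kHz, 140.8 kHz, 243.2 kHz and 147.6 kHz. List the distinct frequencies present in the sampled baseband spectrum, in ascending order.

fs/2 = 24 kHz.
191.6 kHz mod fs = 47.6 kHz.
47.6 kHz > fs/2 = 24 kHz, folds to fs − 47.6 kHz = 0.4 kHz.
94.8 kHz mod fs = 46.8 kHz.
46.8 kHz > fs/2 = 24 kHz, folds to fs − 46.8 kHz = 1.2 kHz.
140.8 kHz mod fs = 44.8 kHz.
44.8 kHz > fs/2 = 24 kHz, folds to fs − 44.8 kHz = 3.2 kHz.
243.2 kHz mod fs = 3.2 kHz.
3.2 kHz ≤ fs/2 = 24 kHz, appears at 3.2 kHz.
147.6 kHz mod fs = 3.6 kHz.
3.6 kHz ≤ fs/2 = 24 kHz, appears at 3.6 kHz.
Distinct values: {0.4 kHz, 1.2 kHz, 3.2 kHz, 3.6 kHz}.

0.4 kHz, 1.2 kHz, 3.2 kHz, 3.6 kHz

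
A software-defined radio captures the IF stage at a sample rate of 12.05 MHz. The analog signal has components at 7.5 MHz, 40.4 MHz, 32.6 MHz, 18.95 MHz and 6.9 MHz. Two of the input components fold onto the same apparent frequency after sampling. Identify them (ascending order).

fs/2 = 6.025 MHz.
7.5 MHz > fs/2 = 6.025 MHz, folds to fs − 7.5 MHz = 4.55 MHz.
40.4 MHz mod fs = 4.25 MHz.
4.25 MHz ≤ fs/2 = 6.025 MHz, appears at 4.25 MHz.
32.6 MHz mod fs = 8.5 MHz.
8.5 MHz > fs/2 = 6.025 MHz, folds to fs − 8.5 MHz = 3.55 MHz.
18.95 MHz mod fs = 6.9 MHz.
6.9 MHz > fs/2 = 6.025 MHz, folds to fs − 6.9 MHz = 5.15 MHz.
6.9 MHz > fs/2 = 6.025 MHz, folds to fs − 6.9 MHz = 5.15 MHz.
6.9 MHz and 18.95 MHz both map to 5.15 MHz.

6.9 MHz, 18.95 MHz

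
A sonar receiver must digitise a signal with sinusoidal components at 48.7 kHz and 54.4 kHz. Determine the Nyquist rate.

108.8 kHz

Highest-frequency component: 54.4 kHz.
Nyquist rate = 2 × 54.4 kHz = 108.8 kHz.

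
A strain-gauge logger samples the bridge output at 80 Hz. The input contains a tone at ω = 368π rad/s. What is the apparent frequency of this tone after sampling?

24 Hz

ω = 368π rad/s → f = ω/(2π) = 184 Hz.
184 Hz mod fs = 24 Hz.
24 Hz ≤ fs/2 = 40 Hz, appears at 24 Hz.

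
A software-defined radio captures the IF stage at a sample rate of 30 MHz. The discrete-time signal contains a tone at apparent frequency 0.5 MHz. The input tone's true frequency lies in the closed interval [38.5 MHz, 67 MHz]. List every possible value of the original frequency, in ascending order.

59.5 MHz, 60.5 MHz

Frequencies that alias to 0.5 MHz are k·fs ± 0.5 MHz for integer k ≥ 0.
k=0: 0.5 MHz.
k=1: 29.5 MHz, 30.5 MHz.
k=2: 59.5 MHz, 60.5 MHz.
k=3: 89.5 MHz, 90.5 MHz.
Within [38.5 MHz, 67 MHz]: 59.5 MHz, 60.5 MHz.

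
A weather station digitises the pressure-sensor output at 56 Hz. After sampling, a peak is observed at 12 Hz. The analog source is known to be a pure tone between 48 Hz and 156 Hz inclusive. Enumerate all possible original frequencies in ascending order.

68 Hz, 100 Hz, 124 Hz, 156 Hz

Frequencies that alias to 12 Hz are k·fs ± 12 Hz for integer k ≥ 0.
k=0: 12 Hz.
k=1: 44 Hz, 68 Hz.
k=2: 100 Hz, 124 Hz.
k=3: 156 Hz, 180 Hz.
k=4: 212 Hz, 236 Hz.
Within [48 Hz, 156 Hz]: 68 Hz, 100 Hz, 124 Hz, 156 Hz.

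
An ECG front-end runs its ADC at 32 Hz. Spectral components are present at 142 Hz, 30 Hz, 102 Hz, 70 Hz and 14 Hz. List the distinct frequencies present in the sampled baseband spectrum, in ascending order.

2 Hz, 6 Hz, 14 Hz

fs/2 = 16 Hz.
142 Hz mod fs = 14 Hz.
14 Hz ≤ fs/2 = 16 Hz, appears at 14 Hz.
30 Hz > fs/2 = 16 Hz, folds to fs − 30 Hz = 2 Hz.
102 Hz mod fs = 6 Hz.
6 Hz ≤ fs/2 = 16 Hz, appears at 6 Hz.
70 Hz mod fs = 6 Hz.
6 Hz ≤ fs/2 = 16 Hz, appears at 6 Hz.
14 Hz ≤ fs/2 = 16 Hz, passes unchanged.
Distinct values: {2 Hz, 6 Hz, 14 Hz}.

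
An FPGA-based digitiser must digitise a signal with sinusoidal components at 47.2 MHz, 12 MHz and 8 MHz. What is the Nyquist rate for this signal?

Highest-frequency component: 47.2 MHz.
Nyquist rate = 2 × 47.2 MHz = 94.4 MHz.

94.4 MHz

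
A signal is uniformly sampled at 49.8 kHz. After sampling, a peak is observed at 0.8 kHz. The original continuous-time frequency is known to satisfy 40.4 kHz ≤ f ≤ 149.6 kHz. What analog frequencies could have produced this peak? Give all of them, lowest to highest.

Frequencies that alias to 0.8 kHz are k·fs ± 0.8 kHz for integer k ≥ 0.
k=0: 0.8 kHz.
k=1: 49 kHz, 50.6 kHz.
k=2: 98.8 kHz, 100.4 kHz.
k=3: 148.6 kHz, 150.2 kHz.
k=4: 198.4 kHz, 200 kHz.
Within [40.4 kHz, 149.6 kHz]: 49 kHz, 50.6 kHz, 98.8 kHz, 100.4 kHz, 148.6 kHz.

49 kHz, 50.6 kHz, 98.8 kHz, 100.4 kHz, 148.6 kHz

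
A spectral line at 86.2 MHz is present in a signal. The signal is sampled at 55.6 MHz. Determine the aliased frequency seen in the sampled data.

86.2 MHz mod fs = 30.6 MHz.
30.6 MHz > fs/2 = 27.8 MHz, folds to fs − 30.6 MHz = 25 MHz.

25 MHz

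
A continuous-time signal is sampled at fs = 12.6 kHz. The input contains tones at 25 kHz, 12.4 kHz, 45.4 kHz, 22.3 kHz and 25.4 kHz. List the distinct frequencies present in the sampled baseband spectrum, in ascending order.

0.2 kHz, 2.9 kHz, 5 kHz

fs/2 = 6.3 kHz.
25 kHz mod fs = 12.4 kHz.
12.4 kHz > fs/2 = 6.3 kHz, folds to fs − 12.4 kHz = 0.2 kHz.
12.4 kHz > fs/2 = 6.3 kHz, folds to fs − 12.4 kHz = 0.2 kHz.
45.4 kHz mod fs = 7.6 kHz.
7.6 kHz > fs/2 = 6.3 kHz, folds to fs − 7.6 kHz = 5 kHz.
22.3 kHz mod fs = 9.7 kHz.
9.7 kHz > fs/2 = 6.3 kHz, folds to fs − 9.7 kHz = 2.9 kHz.
25.4 kHz mod fs = 0.2 kHz.
0.2 kHz ≤ fs/2 = 6.3 kHz, appears at 0.2 kHz.
Distinct values: {0.2 kHz, 2.9 kHz, 5 kHz}.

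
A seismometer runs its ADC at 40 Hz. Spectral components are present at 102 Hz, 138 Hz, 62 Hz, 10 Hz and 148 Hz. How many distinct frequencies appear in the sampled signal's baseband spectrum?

3

fs/2 = 20 Hz.
102 Hz mod fs = 22 Hz.
22 Hz > fs/2 = 20 Hz, folds to fs − 22 Hz = 18 Hz.
138 Hz mod fs = 18 Hz.
18 Hz ≤ fs/2 = 20 Hz, appears at 18 Hz.
62 Hz mod fs = 22 Hz.
22 Hz > fs/2 = 20 Hz, folds to fs − 22 Hz = 18 Hz.
10 Hz ≤ fs/2 = 20 Hz, passes unchanged.
148 Hz mod fs = 28 Hz.
28 Hz > fs/2 = 20 Hz, folds to fs − 28 Hz = 12 Hz.
Distinct values: {10 Hz, 12 Hz, 18 Hz} → 3.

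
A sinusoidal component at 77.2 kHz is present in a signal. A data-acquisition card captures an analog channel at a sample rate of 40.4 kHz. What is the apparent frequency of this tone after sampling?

77.2 kHz mod fs = 36.8 kHz.
36.8 kHz > fs/2 = 20.2 kHz, folds to fs − 36.8 kHz = 3.6 kHz.

3.6 kHz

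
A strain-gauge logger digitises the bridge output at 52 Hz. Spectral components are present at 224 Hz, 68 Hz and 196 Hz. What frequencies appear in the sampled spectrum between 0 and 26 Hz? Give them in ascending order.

fs/2 = 26 Hz.
224 Hz mod fs = 16 Hz.
16 Hz ≤ fs/2 = 26 Hz, appears at 16 Hz.
68 Hz mod fs = 16 Hz.
16 Hz ≤ fs/2 = 26 Hz, appears at 16 Hz.
196 Hz mod fs = 40 Hz.
40 Hz > fs/2 = 26 Hz, folds to fs − 40 Hz = 12 Hz.
Distinct values: {12 Hz, 16 Hz}.

12 Hz, 16 Hz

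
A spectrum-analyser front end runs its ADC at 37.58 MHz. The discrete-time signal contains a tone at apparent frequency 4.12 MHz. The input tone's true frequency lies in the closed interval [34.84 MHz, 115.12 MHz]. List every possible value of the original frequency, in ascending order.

41.7 MHz, 71.04 MHz, 79.28 MHz, 108.62 MHz

Frequencies that alias to 4.12 MHz are k·fs ± 4.12 MHz for integer k ≥ 0.
k=0: 4.12 MHz.
k=1: 33.46 MHz, 41.7 MHz.
k=2: 71.04 MHz, 79.28 MHz.
k=3: 108.62 MHz, 116.86 MHz.
k=4: 146.2 MHz, 154.44 MHz.
Within [34.84 MHz, 115.12 MHz]: 41.7 MHz, 71.04 MHz, 79.28 MHz, 108.62 MHz.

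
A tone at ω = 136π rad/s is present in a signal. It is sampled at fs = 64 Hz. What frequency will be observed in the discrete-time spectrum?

ω = 136π rad/s → f = ω/(2π) = 68 Hz.
68 Hz mod fs = 4 Hz.
4 Hz ≤ fs/2 = 32 Hz, appears at 4 Hz.

4 Hz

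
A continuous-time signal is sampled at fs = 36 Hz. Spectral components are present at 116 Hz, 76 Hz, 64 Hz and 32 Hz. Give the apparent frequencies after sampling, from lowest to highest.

fs/2 = 18 Hz.
116 Hz mod fs = 8 Hz.
8 Hz ≤ fs/2 = 18 Hz, appears at 8 Hz.
76 Hz mod fs = 4 Hz.
4 Hz ≤ fs/2 = 18 Hz, appears at 4 Hz.
64 Hz mod fs = 28 Hz.
28 Hz > fs/2 = 18 Hz, folds to fs − 28 Hz = 8 Hz.
32 Hz > fs/2 = 18 Hz, folds to fs − 32 Hz = 4 Hz.
Distinct values: {4 Hz, 8 Hz}.

4 Hz, 8 Hz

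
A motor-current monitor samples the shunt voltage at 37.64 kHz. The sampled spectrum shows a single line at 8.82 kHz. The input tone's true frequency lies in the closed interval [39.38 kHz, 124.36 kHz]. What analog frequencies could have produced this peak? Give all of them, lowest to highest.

46.46 kHz, 66.46 kHz, 84.1 kHz, 104.1 kHz, 121.74 kHz

Frequencies that alias to 8.82 kHz are k·fs ± 8.82 kHz for integer k ≥ 0.
k=0: 8.82 kHz.
k=1: 28.82 kHz, 46.46 kHz.
k=2: 66.46 kHz, 84.1 kHz.
k=3: 104.1 kHz, 121.74 kHz.
k=4: 141.74 kHz, 159.38 kHz.
Within [39.38 kHz, 124.36 kHz]: 46.46 kHz, 66.46 kHz, 84.1 kHz, 104.1 kHz, 121.74 kHz.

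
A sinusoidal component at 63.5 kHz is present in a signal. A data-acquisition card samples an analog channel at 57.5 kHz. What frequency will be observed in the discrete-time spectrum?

63.5 kHz mod fs = 6 kHz.
6 kHz ≤ fs/2 = 28.75 kHz, appears at 6 kHz.

6 kHz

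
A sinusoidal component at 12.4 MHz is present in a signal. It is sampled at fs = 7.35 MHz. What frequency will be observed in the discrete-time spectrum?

12.4 MHz mod fs = 5.05 MHz.
5.05 MHz > fs/2 = 3.675 MHz, folds to fs − 5.05 MHz = 2.3 MHz.

2.3 MHz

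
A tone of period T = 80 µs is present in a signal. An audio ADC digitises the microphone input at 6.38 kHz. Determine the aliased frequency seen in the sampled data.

0.26 kHz

T = 80 µs → f = 1/T = 12.5 kHz.
12.5 kHz mod fs = 6.12 kHz.
6.12 kHz > fs/2 = 3.19 kHz, folds to fs − 6.12 kHz = 0.26 kHz.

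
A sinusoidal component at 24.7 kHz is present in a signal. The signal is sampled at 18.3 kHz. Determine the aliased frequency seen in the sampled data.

6.4 kHz

24.7 kHz mod fs = 6.4 kHz.
6.4 kHz ≤ fs/2 = 9.15 kHz, appears at 6.4 kHz.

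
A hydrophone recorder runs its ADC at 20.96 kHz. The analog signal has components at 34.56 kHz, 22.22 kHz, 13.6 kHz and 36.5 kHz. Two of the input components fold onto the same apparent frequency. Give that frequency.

7.36 kHz

fs/2 = 10.48 kHz.
34.56 kHz mod fs = 13.6 kHz.
13.6 kHz > fs/2 = 10.48 kHz, folds to fs − 13.6 kHz = 7.36 kHz.
22.22 kHz mod fs = 1.26 kHz.
1.26 kHz ≤ fs/2 = 10.48 kHz, appears at 1.26 kHz.
13.6 kHz > fs/2 = 10.48 kHz, folds to fs − 13.6 kHz = 7.36 kHz.
36.5 kHz mod fs = 15.54 kHz.
15.54 kHz > fs/2 = 10.48 kHz, folds to fs − 15.54 kHz = 5.42 kHz.
13.6 kHz and 34.56 kHz both map to 7.36 kHz.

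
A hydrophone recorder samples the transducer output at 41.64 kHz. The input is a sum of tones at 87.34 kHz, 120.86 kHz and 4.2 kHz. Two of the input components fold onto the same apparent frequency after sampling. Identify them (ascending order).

fs/2 = 20.82 kHz.
87.34 kHz mod fs = 4.06 kHz.
4.06 kHz ≤ fs/2 = 20.82 kHz, appears at 4.06 kHz.
120.86 kHz mod fs = 37.58 kHz.
37.58 kHz > fs/2 = 20.82 kHz, folds to fs − 37.58 kHz = 4.06 kHz.
4.2 kHz ≤ fs/2 = 20.82 kHz, passes unchanged.
87.34 kHz and 120.86 kHz both map to 4.06 kHz.

87.34 kHz, 120.86 kHz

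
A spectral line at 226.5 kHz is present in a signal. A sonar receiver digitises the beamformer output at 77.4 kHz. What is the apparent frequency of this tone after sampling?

226.5 kHz mod fs = 71.7 kHz.
71.7 kHz > fs/2 = 38.7 kHz, folds to fs − 71.7 kHz = 5.7 kHz.

5.7 kHz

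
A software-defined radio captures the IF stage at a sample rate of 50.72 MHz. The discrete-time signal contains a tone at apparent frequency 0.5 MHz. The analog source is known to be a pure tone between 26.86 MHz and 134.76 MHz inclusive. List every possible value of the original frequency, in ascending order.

Frequencies that alias to 0.5 MHz are k·fs ± 0.5 MHz for integer k ≥ 0.
k=0: 0.5 MHz.
k=1: 50.22 MHz, 51.22 MHz.
k=2: 100.94 MHz, 101.94 MHz.
k=3: 151.66 MHz, 152.66 MHz.
Within [26.86 MHz, 134.76 MHz]: 50.22 MHz, 51.22 MHz, 100.94 MHz, 101.94 MHz.

50.22 MHz, 51.22 MHz, 100.94 MHz, 101.94 MHz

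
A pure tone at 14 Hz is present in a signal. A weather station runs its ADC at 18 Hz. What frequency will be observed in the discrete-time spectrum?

14 Hz > fs/2 = 9 Hz, folds to fs − 14 Hz = 4 Hz.

4 Hz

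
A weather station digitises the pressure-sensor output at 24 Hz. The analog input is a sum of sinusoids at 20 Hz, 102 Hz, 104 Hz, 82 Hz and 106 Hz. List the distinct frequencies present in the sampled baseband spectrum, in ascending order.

fs/2 = 12 Hz.
20 Hz > fs/2 = 12 Hz, folds to fs − 20 Hz = 4 Hz.
102 Hz mod fs = 6 Hz.
6 Hz ≤ fs/2 = 12 Hz, appears at 6 Hz.
104 Hz mod fs = 8 Hz.
8 Hz ≤ fs/2 = 12 Hz, appears at 8 Hz.
82 Hz mod fs = 10 Hz.
10 Hz ≤ fs/2 = 12 Hz, appears at 10 Hz.
106 Hz mod fs = 10 Hz.
10 Hz ≤ fs/2 = 12 Hz, appears at 10 Hz.
Distinct values: {4 Hz, 6 Hz, 8 Hz, 10 Hz}.

4 Hz, 6 Hz, 8 Hz, 10 Hz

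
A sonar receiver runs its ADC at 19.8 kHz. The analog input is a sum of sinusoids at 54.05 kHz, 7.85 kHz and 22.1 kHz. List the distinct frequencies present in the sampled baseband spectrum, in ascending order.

2.3 kHz, 5.35 kHz, 7.85 kHz

fs/2 = 9.9 kHz.
54.05 kHz mod fs = 14.45 kHz.
14.45 kHz > fs/2 = 9.9 kHz, folds to fs − 14.45 kHz = 5.35 kHz.
7.85 kHz ≤ fs/2 = 9.9 kHz, passes unchanged.
22.1 kHz mod fs = 2.3 kHz.
2.3 kHz ≤ fs/2 = 9.9 kHz, appears at 2.3 kHz.
Distinct values: {2.3 kHz, 5.35 kHz, 7.85 kHz}.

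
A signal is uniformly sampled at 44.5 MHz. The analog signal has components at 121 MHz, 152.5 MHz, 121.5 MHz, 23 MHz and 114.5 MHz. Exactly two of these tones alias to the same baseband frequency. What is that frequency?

fs/2 = 22.25 MHz.
121 MHz mod fs = 32 MHz.
32 MHz > fs/2 = 22.25 MHz, folds to fs − 32 MHz = 12.5 MHz.
152.5 MHz mod fs = 19 MHz.
19 MHz ≤ fs/2 = 22.25 MHz, appears at 19 MHz.
121.5 MHz mod fs = 32.5 MHz.
32.5 MHz > fs/2 = 22.25 MHz, folds to fs − 32.5 MHz = 12 MHz.
23 MHz > fs/2 = 22.25 MHz, folds to fs − 23 MHz = 21.5 MHz.
114.5 MHz mod fs = 25.5 MHz.
25.5 MHz > fs/2 = 22.25 MHz, folds to fs − 25.5 MHz = 19 MHz.
114.5 MHz and 152.5 MHz both map to 19 MHz.

19 MHz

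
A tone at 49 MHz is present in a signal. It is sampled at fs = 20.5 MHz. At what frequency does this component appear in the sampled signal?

49 MHz mod fs = 8 MHz.
8 MHz ≤ fs/2 = 10.25 MHz, appears at 8 MHz.

8 MHz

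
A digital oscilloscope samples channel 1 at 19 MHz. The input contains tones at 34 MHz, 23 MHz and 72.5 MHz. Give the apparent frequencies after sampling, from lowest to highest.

fs/2 = 9.5 MHz.
34 MHz mod fs = 15 MHz.
15 MHz > fs/2 = 9.5 MHz, folds to fs − 15 MHz = 4 MHz.
23 MHz mod fs = 4 MHz.
4 MHz ≤ fs/2 = 9.5 MHz, appears at 4 MHz.
72.5 MHz mod fs = 15.5 MHz.
15.5 MHz > fs/2 = 9.5 MHz, folds to fs − 15.5 MHz = 3.5 MHz.
Distinct values: {3.5 MHz, 4 MHz}.

3.5 MHz, 4 MHz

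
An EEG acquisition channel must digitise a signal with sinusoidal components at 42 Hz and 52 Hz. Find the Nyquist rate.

104 Hz

Highest-frequency component: 52 Hz.
Nyquist rate = 2 × 52 Hz = 104 Hz.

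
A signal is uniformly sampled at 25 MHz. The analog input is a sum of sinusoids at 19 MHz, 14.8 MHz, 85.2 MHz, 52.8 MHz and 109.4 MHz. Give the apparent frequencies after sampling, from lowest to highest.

fs/2 = 12.5 MHz.
19 MHz > fs/2 = 12.5 MHz, folds to fs − 19 MHz = 6 MHz.
14.8 MHz > fs/2 = 12.5 MHz, folds to fs − 14.8 MHz = 10.2 MHz.
85.2 MHz mod fs = 10.2 MHz.
10.2 MHz ≤ fs/2 = 12.5 MHz, appears at 10.2 MHz.
52.8 MHz mod fs = 2.8 MHz.
2.8 MHz ≤ fs/2 = 12.5 MHz, appears at 2.8 MHz.
109.4 MHz mod fs = 9.4 MHz.
9.4 MHz ≤ fs/2 = 12.5 MHz, appears at 9.4 MHz.
Distinct values: {2.8 MHz, 6 MHz, 9.4 MHz, 10.2 MHz}.

2.8 MHz, 6 MHz, 9.4 MHz, 10.2 MHz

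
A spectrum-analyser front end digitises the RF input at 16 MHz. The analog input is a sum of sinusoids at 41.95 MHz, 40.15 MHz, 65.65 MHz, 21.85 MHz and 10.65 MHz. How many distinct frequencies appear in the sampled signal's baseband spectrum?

fs/2 = 8 MHz.
41.95 MHz mod fs = 9.95 MHz.
9.95 MHz > fs/2 = 8 MHz, folds to fs − 9.95 MHz = 6.05 MHz.
40.15 MHz mod fs = 8.15 MHz.
8.15 MHz > fs/2 = 8 MHz, folds to fs − 8.15 MHz = 7.85 MHz.
65.65 MHz mod fs = 1.65 MHz.
1.65 MHz ≤ fs/2 = 8 MHz, appears at 1.65 MHz.
21.85 MHz mod fs = 5.85 MHz.
5.85 MHz ≤ fs/2 = 8 MHz, appears at 5.85 MHz.
10.65 MHz > fs/2 = 8 MHz, folds to fs − 10.65 MHz = 5.35 MHz.
Distinct values: {1.65 MHz, 5.35 MHz, 5.85 MHz, 6.05 MHz, 7.85 MHz} → 5.

5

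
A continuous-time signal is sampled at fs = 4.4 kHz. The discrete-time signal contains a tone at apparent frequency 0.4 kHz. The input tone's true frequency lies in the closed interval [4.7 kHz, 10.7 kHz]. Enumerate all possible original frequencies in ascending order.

Frequencies that alias to 0.4 kHz are k·fs ± 0.4 kHz for integer k ≥ 0.
k=0: 0.4 kHz.
k=1: 4 kHz, 4.8 kHz.
k=2: 8.4 kHz, 9.2 kHz.
k=3: 12.8 kHz, 13.6 kHz.
Within [4.7 kHz, 10.7 kHz]: 4.8 kHz, 8.4 kHz, 9.2 kHz.

4.8 kHz, 8.4 kHz, 9.2 kHz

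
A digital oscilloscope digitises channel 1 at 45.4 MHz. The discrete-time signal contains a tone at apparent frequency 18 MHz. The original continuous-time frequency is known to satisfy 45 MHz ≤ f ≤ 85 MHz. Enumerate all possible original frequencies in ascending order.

63.4 MHz, 72.8 MHz

Frequencies that alias to 18 MHz are k·fs ± 18 MHz for integer k ≥ 0.
k=0: 18 MHz.
k=1: 27.4 MHz, 63.4 MHz.
k=2: 72.8 MHz, 108.8 MHz.
k=3: 118.2 MHz, 154.2 MHz.
Within [45 MHz, 85 MHz]: 63.4 MHz, 72.8 MHz.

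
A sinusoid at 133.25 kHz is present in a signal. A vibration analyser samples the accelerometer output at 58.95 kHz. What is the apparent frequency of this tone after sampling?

15.35 kHz

133.25 kHz mod fs = 15.35 kHz.
15.35 kHz ≤ fs/2 = 29.475 kHz, appears at 15.35 kHz.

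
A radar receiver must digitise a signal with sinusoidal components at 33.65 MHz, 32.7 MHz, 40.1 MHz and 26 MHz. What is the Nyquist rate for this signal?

80.2 MHz

Highest-frequency component: 40.1 MHz.
Nyquist rate = 2 × 40.1 MHz = 80.2 MHz.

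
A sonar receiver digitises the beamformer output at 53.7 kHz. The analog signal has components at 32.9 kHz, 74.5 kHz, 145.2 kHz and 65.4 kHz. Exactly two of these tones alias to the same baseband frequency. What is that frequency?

fs/2 = 26.85 kHz.
32.9 kHz > fs/2 = 26.85 kHz, folds to fs − 32.9 kHz = 20.8 kHz.
74.5 kHz mod fs = 20.8 kHz.
20.8 kHz ≤ fs/2 = 26.85 kHz, appears at 20.8 kHz.
145.2 kHz mod fs = 37.8 kHz.
37.8 kHz > fs/2 = 26.85 kHz, folds to fs − 37.8 kHz = 15.9 kHz.
65.4 kHz mod fs = 11.7 kHz.
11.7 kHz ≤ fs/2 = 26.85 kHz, appears at 11.7 kHz.
32.9 kHz and 74.5 kHz both map to 20.8 kHz.

20.8 kHz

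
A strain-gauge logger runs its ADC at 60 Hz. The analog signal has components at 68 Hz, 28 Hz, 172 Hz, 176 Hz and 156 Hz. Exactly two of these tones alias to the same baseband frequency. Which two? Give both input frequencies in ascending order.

68 Hz, 172 Hz

fs/2 = 30 Hz.
68 Hz mod fs = 8 Hz.
8 Hz ≤ fs/2 = 30 Hz, appears at 8 Hz.
28 Hz ≤ fs/2 = 30 Hz, passes unchanged.
172 Hz mod fs = 52 Hz.
52 Hz > fs/2 = 30 Hz, folds to fs − 52 Hz = 8 Hz.
176 Hz mod fs = 56 Hz.
56 Hz > fs/2 = 30 Hz, folds to fs − 56 Hz = 4 Hz.
156 Hz mod fs = 36 Hz.
36 Hz > fs/2 = 30 Hz, folds to fs − 36 Hz = 24 Hz.
68 Hz and 172 Hz both map to 8 Hz.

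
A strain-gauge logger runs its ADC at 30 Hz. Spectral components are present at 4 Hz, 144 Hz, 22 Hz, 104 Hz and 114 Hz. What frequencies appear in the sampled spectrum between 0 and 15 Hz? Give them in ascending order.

fs/2 = 15 Hz.
4 Hz ≤ fs/2 = 15 Hz, passes unchanged.
144 Hz mod fs = 24 Hz.
24 Hz > fs/2 = 15 Hz, folds to fs − 24 Hz = 6 Hz.
22 Hz > fs/2 = 15 Hz, folds to fs − 22 Hz = 8 Hz.
104 Hz mod fs = 14 Hz.
14 Hz ≤ fs/2 = 15 Hz, appears at 14 Hz.
114 Hz mod fs = 24 Hz.
24 Hz > fs/2 = 15 Hz, folds to fs − 24 Hz = 6 Hz.
Distinct values: {4 Hz, 6 Hz, 8 Hz, 14 Hz}.

4 Hz, 6 Hz, 8 Hz, 14 Hz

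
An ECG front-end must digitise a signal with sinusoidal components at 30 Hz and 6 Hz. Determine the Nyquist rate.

60 Hz

Highest-frequency component: 30 Hz.
Nyquist rate = 2 × 30 Hz = 60 Hz.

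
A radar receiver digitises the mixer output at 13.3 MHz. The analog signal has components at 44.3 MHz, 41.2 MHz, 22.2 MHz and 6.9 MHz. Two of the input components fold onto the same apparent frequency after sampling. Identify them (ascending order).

22.2 MHz, 44.3 MHz

fs/2 = 6.65 MHz.
44.3 MHz mod fs = 4.4 MHz.
4.4 MHz ≤ fs/2 = 6.65 MHz, appears at 4.4 MHz.
41.2 MHz mod fs = 1.3 MHz.
1.3 MHz ≤ fs/2 = 6.65 MHz, appears at 1.3 MHz.
22.2 MHz mod fs = 8.9 MHz.
8.9 MHz > fs/2 = 6.65 MHz, folds to fs − 8.9 MHz = 4.4 MHz.
6.9 MHz > fs/2 = 6.65 MHz, folds to fs − 6.9 MHz = 6.4 MHz.
22.2 MHz and 44.3 MHz both map to 4.4 MHz.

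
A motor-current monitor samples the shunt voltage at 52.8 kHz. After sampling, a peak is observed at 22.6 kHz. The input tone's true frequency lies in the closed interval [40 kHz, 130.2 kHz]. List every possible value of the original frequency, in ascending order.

Frequencies that alias to 22.6 kHz are k·fs ± 22.6 kHz for integer k ≥ 0.
k=0: 22.6 kHz.
k=1: 30.2 kHz, 75.4 kHz.
k=2: 83 kHz, 128.2 kHz.
k=3: 135.8 kHz, 181 kHz.
Within [40 kHz, 130.2 kHz]: 75.4 kHz, 83 kHz, 128.2 kHz.

75.4 kHz, 83 kHz, 128.2 kHz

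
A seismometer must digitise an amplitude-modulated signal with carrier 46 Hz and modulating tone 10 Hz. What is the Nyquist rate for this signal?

AM sidebands sit at fc ± fm = 36 Hz and 56 Hz.
Highest-frequency component: 56 Hz.
Nyquist rate = 2 × 56 Hz = 112 Hz.

112 Hz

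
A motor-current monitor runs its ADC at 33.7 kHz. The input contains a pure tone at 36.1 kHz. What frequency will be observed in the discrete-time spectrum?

36.1 kHz mod fs = 2.4 kHz.
2.4 kHz ≤ fs/2 = 16.85 kHz, appears at 2.4 kHz.

2.4 kHz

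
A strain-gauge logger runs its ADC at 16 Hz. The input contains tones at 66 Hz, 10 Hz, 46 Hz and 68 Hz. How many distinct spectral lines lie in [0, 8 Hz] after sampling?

3

fs/2 = 8 Hz.
66 Hz mod fs = 2 Hz.
2 Hz ≤ fs/2 = 8 Hz, appears at 2 Hz.
10 Hz > fs/2 = 8 Hz, folds to fs − 10 Hz = 6 Hz.
46 Hz mod fs = 14 Hz.
14 Hz > fs/2 = 8 Hz, folds to fs − 14 Hz = 2 Hz.
68 Hz mod fs = 4 Hz.
4 Hz ≤ fs/2 = 8 Hz, appears at 4 Hz.
Distinct values: {2 Hz, 4 Hz, 6 Hz} → 3.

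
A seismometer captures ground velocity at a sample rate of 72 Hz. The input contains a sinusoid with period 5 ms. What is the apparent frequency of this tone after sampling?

T = 5 ms → f = 1/T = 200 Hz.
200 Hz mod fs = 56 Hz.
56 Hz > fs/2 = 36 Hz, folds to fs − 56 Hz = 16 Hz.

16 Hz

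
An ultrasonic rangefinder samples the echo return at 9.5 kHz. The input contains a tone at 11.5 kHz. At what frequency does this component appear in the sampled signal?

2 kHz

11.5 kHz mod fs = 2 kHz.
2 kHz ≤ fs/2 = 4.75 kHz, appears at 2 kHz.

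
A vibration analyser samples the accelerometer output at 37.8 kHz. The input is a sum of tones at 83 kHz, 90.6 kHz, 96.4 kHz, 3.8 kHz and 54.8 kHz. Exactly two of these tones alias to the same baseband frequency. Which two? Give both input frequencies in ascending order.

54.8 kHz, 96.4 kHz

fs/2 = 18.9 kHz.
83 kHz mod fs = 7.4 kHz.
7.4 kHz ≤ fs/2 = 18.9 kHz, appears at 7.4 kHz.
90.6 kHz mod fs = 15 kHz.
15 kHz ≤ fs/2 = 18.9 kHz, appears at 15 kHz.
96.4 kHz mod fs = 20.8 kHz.
20.8 kHz > fs/2 = 18.9 kHz, folds to fs − 20.8 kHz = 17 kHz.
3.8 kHz ≤ fs/2 = 18.9 kHz, passes unchanged.
54.8 kHz mod fs = 17 kHz.
17 kHz ≤ fs/2 = 18.9 kHz, appears at 17 kHz.
54.8 kHz and 96.4 kHz both map to 17 kHz.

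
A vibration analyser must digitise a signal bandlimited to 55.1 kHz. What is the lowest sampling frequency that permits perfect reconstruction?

110.2 kHz

Nyquist rate = 2 × 55.1 kHz = 110.2 kHz.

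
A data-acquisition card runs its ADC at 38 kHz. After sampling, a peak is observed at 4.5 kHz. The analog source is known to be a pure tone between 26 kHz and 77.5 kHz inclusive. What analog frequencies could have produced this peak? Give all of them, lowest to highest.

Frequencies that alias to 4.5 kHz are k·fs ± 4.5 kHz for integer k ≥ 0.
k=0: 4.5 kHz.
k=1: 33.5 kHz, 42.5 kHz.
k=2: 71.5 kHz, 80.5 kHz.
k=3: 109.5 kHz, 118.5 kHz.
Within [26 kHz, 77.5 kHz]: 33.5 kHz, 42.5 kHz, 71.5 kHz.

33.5 kHz, 42.5 kHz, 71.5 kHz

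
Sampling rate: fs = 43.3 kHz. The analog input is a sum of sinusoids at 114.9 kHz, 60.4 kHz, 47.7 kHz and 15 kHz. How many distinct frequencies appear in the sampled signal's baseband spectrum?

3

fs/2 = 21.65 kHz.
114.9 kHz mod fs = 28.3 kHz.
28.3 kHz > fs/2 = 21.65 kHz, folds to fs − 28.3 kHz = 15 kHz.
60.4 kHz mod fs = 17.1 kHz.
17.1 kHz ≤ fs/2 = 21.65 kHz, appears at 17.1 kHz.
47.7 kHz mod fs = 4.4 kHz.
4.4 kHz ≤ fs/2 = 21.65 kHz, appears at 4.4 kHz.
15 kHz ≤ fs/2 = 21.65 kHz, passes unchanged.
Distinct values: {4.4 kHz, 15 kHz, 17.1 kHz} → 3.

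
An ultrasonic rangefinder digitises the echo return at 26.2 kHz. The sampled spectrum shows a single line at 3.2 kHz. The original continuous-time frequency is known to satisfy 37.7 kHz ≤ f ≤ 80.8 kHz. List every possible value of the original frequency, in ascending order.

49.2 kHz, 55.6 kHz, 75.4 kHz

Frequencies that alias to 3.2 kHz are k·fs ± 3.2 kHz for integer k ≥ 0.
k=0: 3.2 kHz.
k=1: 23 kHz, 29.4 kHz.
k=2: 49.2 kHz, 55.6 kHz.
k=3: 75.4 kHz, 81.8 kHz.
k=4: 101.6 kHz, 108 kHz.
Within [37.7 kHz, 80.8 kHz]: 49.2 kHz, 55.6 kHz, 75.4 kHz.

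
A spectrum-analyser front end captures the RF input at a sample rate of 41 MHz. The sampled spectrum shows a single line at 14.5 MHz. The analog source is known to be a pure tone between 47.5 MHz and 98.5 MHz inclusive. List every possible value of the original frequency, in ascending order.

Frequencies that alias to 14.5 MHz are k·fs ± 14.5 MHz for integer k ≥ 0.
k=0: 14.5 MHz.
k=1: 26.5 MHz, 55.5 MHz.
k=2: 67.5 MHz, 96.5 MHz.
k=3: 108.5 MHz, 137.5 MHz.
Within [47.5 MHz, 98.5 MHz]: 55.5 MHz, 67.5 MHz, 96.5 MHz.

55.5 MHz, 67.5 MHz, 96.5 MHz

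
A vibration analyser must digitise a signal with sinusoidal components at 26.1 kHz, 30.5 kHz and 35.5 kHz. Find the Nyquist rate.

Highest-frequency component: 35.5 kHz.
Nyquist rate = 2 × 35.5 kHz = 71 kHz.

71 kHz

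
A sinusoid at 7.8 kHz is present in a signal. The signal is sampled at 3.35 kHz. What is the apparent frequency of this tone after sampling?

1.1 kHz

7.8 kHz mod fs = 1.1 kHz.
1.1 kHz ≤ fs/2 = 1.675 kHz, appears at 1.1 kHz.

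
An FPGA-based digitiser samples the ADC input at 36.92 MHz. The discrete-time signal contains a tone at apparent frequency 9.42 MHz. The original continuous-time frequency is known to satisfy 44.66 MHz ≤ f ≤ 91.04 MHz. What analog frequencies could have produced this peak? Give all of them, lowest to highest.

Frequencies that alias to 9.42 MHz are k·fs ± 9.42 MHz for integer k ≥ 0.
k=0: 9.42 MHz.
k=1: 27.5 MHz, 46.34 MHz.
k=2: 64.42 MHz, 83.26 MHz.
k=3: 101.34 MHz, 120.18 MHz.
Within [44.66 MHz, 91.04 MHz]: 46.34 MHz, 64.42 MHz, 83.26 MHz.

46.34 MHz, 64.42 MHz, 83.26 MHz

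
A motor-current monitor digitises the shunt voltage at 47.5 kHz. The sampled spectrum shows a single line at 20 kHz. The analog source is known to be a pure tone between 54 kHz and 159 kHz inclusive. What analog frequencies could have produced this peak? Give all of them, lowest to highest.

Frequencies that alias to 20 kHz are k·fs ± 20 kHz for integer k ≥ 0.
k=0: 20 kHz.
k=1: 27.5 kHz, 67.5 kHz.
k=2: 75 kHz, 115 kHz.
k=3: 122.5 kHz, 162.5 kHz.
k=4: 170 kHz, 210 kHz.
Within [54 kHz, 159 kHz]: 67.5 kHz, 75 kHz, 115 kHz, 122.5 kHz.

67.5 kHz, 75 kHz, 115 kHz, 122.5 kHz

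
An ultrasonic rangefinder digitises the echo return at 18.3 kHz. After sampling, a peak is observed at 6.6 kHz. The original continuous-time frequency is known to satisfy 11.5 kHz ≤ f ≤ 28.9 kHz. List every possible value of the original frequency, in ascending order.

Frequencies that alias to 6.6 kHz are k·fs ± 6.6 kHz for integer k ≥ 0.
k=0: 6.6 kHz.
k=1: 11.7 kHz, 24.9 kHz.
k=2: 30 kHz, 43.2 kHz.
Within [11.5 kHz, 28.9 kHz]: 11.7 kHz, 24.9 kHz.

11.7 kHz, 24.9 kHz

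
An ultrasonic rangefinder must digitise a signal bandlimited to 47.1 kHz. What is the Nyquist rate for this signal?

94.2 kHz

Nyquist rate = 2 × 47.1 kHz = 94.2 kHz.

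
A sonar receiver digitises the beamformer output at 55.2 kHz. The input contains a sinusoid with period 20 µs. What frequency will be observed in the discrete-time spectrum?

5.2 kHz

T = 20 µs → f = 1/T = 50 kHz.
50 kHz > fs/2 = 27.6 kHz, folds to fs − 50 kHz = 5.2 kHz.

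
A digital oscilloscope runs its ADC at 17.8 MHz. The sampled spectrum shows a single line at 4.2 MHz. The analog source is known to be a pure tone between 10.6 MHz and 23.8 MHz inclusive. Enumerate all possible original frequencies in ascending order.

13.6 MHz, 22 MHz

Frequencies that alias to 4.2 MHz are k·fs ± 4.2 MHz for integer k ≥ 0.
k=0: 4.2 MHz.
k=1: 13.6 MHz, 22 MHz.
k=2: 31.4 MHz, 39.8 MHz.
Within [10.6 MHz, 23.8 MHz]: 13.6 MHz, 22 MHz.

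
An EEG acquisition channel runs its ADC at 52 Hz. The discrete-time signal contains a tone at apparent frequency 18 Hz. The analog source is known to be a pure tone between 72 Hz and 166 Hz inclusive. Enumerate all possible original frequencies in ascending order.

Frequencies that alias to 18 Hz are k·fs ± 18 Hz for integer k ≥ 0.
k=0: 18 Hz.
k=1: 34 Hz, 70 Hz.
k=2: 86 Hz, 122 Hz.
k=3: 138 Hz, 174 Hz.
k=4: 190 Hz, 226 Hz.
Within [72 Hz, 166 Hz]: 86 Hz, 122 Hz, 138 Hz.

86 Hz, 122 Hz, 138 Hz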